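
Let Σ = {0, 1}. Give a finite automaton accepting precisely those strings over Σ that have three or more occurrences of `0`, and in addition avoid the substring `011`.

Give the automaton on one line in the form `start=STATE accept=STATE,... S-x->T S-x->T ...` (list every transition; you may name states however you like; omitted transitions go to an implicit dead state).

Handle the two conditions separately and then intersect. One (5 states) tracks the count of `0`s, saturating at 4; the other (4 states) tracks partial matches of the forbidden pattern `011`. Each combined state is a pair, one component from each; accept when both components accept.
With 13 states:
          0    1  
>  q0     q1   q0 
   q1     q2   q3 
   q2     q4   q5 
   q3     q2   q6 
 * q4     q7   q8 
   q5     q4   q9 
   q6     q9   q6 
 * q7     q7  q10 
 * q8     q7  q11 
   q9    q11   q9 
 * q10    q7  q12 
   q11   q12  q11 
   q12   q12  q12 
(> = start, * = accepting)

start=q0 accept=q4,q7,q8,q10 q0-0->q1 q0-1->q0 q1-0->q2 q1-1->q3 q2-0->q4 q2-1->q5 q3-0->q2 q3-1->q6 q4-0->q7 q4-1->q8 q5-0->q4 q5-1->q9 q6-0->q9 q6-1->q6 q7-0->q7 q7-1->q10 q8-0->q7 q8-1->q11 q9-0->q11 q9-1->q9 q10-0->q7 q10-1->q12 q11-0->q12 q11-1->q11 q12-0->q12 q12-1->q12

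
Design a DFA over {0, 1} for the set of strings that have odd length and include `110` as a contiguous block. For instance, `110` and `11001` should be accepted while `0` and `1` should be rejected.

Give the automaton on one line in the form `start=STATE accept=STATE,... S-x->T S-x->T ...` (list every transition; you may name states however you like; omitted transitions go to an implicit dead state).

Build one automaton per condition and run them in lockstep. One (2 states) tracks the input length modulo 2; the other (4 states) tracks whether and how much of `110` has been seen. Each combined state is a pair, one component from each; accept when both components accept.
An 8-state machine:
        0   1  
>  q0   q1  q2 
   q1   q0  q3 
   q2   q0  q4 
   q3   q1  q5 
   q4   q6  q5 
   q5   q7  q4 
 * q6   q7  q7 
   q7   q6  q6 
(> = start, * = accepting)

start=q0 accept=q6 q0-0->q1 q0-1->q2 q1-0->q0 q1-1->q3 q2-0->q0 q2-1->q4 q3-0->q1 q3-1->q5 q4-0->q6 q4-1->q5 q5-0->q7 q5-1->q4 q6-0->q7 q6-1->q7 q7-0->q6 q7-1->q6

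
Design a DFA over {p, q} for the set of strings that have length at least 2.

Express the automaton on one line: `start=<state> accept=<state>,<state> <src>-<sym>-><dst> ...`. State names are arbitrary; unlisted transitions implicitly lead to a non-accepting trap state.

start=s0 accept=s2,s3 s0-p->s1 s0-q->s1 s1-p->s2 s1-q->s2 s2-p->s3 s2-q->s3 s3-p->s3 s3-q->s3

Count input length up to 3: every symbol moves from s0 toward s3, which means 'more than 2' and absorbs. Accept from {s2, s3}.
4 states suffice.
        p   q  
>  s0   s1  s1 
   s1   s2  s2 
 * s2   s3  s3 
 * s3   s3  s3 
(> = start, * = accepting)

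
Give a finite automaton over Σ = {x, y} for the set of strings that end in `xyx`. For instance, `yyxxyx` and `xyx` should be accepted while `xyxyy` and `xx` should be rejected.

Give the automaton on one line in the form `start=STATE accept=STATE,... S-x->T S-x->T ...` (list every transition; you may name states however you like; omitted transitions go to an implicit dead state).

Remember how much of `xyx` the current input suffix matches. State S0 means no match yet; S1 means the last symbol is `x`; S2 means the last 2 symbols are `xy`; S3 means the last 3 symbols are `xyx`. Only S3 accepts. On a mismatch, fall back to the longest proper suffix that is still a prefix of `xyx`.
        x   y  
>  S0   S1  S0 
   S1   S1  S2 
   S2   S3  S0 
 * S3   S1  S2 
(> = start, * = accepting)

start=S0 accept=S3 S0-x->S1 S0-y->S0 S1-x->S1 S1-y->S2 S2-x->S3 S2-y->S0 S3-x->S1 S3-y->S2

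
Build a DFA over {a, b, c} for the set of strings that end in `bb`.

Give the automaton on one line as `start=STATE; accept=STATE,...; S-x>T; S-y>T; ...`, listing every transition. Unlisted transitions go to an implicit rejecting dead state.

start=s0; accept=s2; s0-a>s0; s0-b>s1; s0-c>s0; s1-a>s0; s1-b>s2; s1-c>s0; s2-a>s0; s2-b>s2; s2-c>s0

Remember how much of `bb` the current input suffix matches. State s0 means no match yet; s1 means the last symbol is `b`; s2 means the last 2 symbols are `bb`. Only s2 accepts. On a mismatch, fall back to the longest proper suffix that is still a prefix of `bb`.
        a   b   c  
>  s0   s0  s1  s0 
   s1   s0  s2  s0 
 * s2   s0  s2  s0 
(> = start, * = accepting)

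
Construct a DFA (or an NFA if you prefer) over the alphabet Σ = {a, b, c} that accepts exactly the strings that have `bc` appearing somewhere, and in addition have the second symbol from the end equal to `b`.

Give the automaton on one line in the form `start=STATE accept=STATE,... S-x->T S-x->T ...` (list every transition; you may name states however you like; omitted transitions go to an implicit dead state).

Run two small machines in parallel and take their product. One (3 states) tracks whether and how much of `bc` has been seen; the other (13 states) tracks the last 2 symbols read. Each combined state is a pair, one component from each; accept when both components accept. Minimizing collapses redundant product states.
A 6-state machine:
        a   b   c  
>  q0   q0  q1  q0 
   q1   q0  q1  q2 
 * q2   q3  q4  q3 
   q3   q3  q4  q3 
   q4   q2  q5  q2 
 * q5   q2  q5  q2 
(> = start, * = accepting)

start=q0 accept=q2,q5 q0-a->q0 q0-b->q1 q0-c->q0 q1-a->q0 q1-b->q1 q1-c->q2 q2-a->q3 q2-b->q4 q2-c->q3 q3-a->q3 q3-b->q4 q3-c->q3 q4-a->q2 q4-b->q5 q4-c->q2 q5-a->q2 q5-b->q5 q5-c->q2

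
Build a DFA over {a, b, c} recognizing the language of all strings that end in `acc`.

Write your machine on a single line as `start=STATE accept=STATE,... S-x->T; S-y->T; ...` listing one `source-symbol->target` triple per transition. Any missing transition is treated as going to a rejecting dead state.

Remember how much of `acc` the current input suffix matches. State q0 means no match yet; q1 means the last symbol is `a`; q2 means the last 2 symbols are `ac`; q3 means the last 3 symbols are `acc`. Only q3 accepts. On a mismatch, fall back to the longest proper suffix that is still a prefix of `acc`.
        a   b   c  
>  q0   q1  q0  q0 
   q1   q1  q0  q2 
   q2   q1  q0  q3 
 * q3   q1  q0  q0 
(> = start, * = accepting)

start=q0; accept=q3; q0-a->q1; q0-b->q0; q0-c->q0; q1-a->q1; q1-b->q0; q1-c->q2; q2-a->q1; q2-b->q0; q2-c->q3; q3-a->q1; q3-b->q0; q3-c->q0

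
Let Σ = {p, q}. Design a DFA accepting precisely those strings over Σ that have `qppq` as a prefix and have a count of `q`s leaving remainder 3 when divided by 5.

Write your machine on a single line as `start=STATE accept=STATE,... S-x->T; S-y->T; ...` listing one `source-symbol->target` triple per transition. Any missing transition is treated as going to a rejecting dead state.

start=S0; accept=S6; S0-p->S1; S0-q->S2; S1-p->S1; S1-q->S1; S2-p->S3; S2-q->S1; S3-p->S4; S3-q->S1; S4-p->S1; S4-q->S5; S5-p->S5; S5-q->S6; S6-p->S6; S6-q->S7; S7-p->S7; S7-q->S8; S8-p->S8; S8-q->S9; S9-p->S9; S9-q->S5

Run two small machines in parallel and take their product. The first has 6 states tracking whether the input so far still matches the prefix `qppq`; the second has 5 states tracking the count of `q`s modulo 5. A product state is a pair (one from each), accepting exactly when both do. Minimizing collapses redundant product states.
With 10 states:
        p   q  
>  S0   S1  S2 
   S1   S1  S1 
   S2   S3  S1 
   S3   S4  S1 
   S4   S1  S5 
   S5   S5  S6 
 * S6   S6  S7 
   S7   S7  S8 
   S8   S8  S9 
   S9   S9  S5 
(> = start, * = accepting)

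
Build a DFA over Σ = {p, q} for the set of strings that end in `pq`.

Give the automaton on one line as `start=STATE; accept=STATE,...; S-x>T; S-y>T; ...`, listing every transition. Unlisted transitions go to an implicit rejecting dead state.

start=S0; accept=S2; S0-p>S1; S0-q>S0; S1-p>S1; S1-q>S2; S2-p>S1; S2-q>S0

Remember how much of `pq` the current input suffix matches. State S0 means no match yet; S1 means the last symbol is `p`; S2 means the last 2 symbols are `pq`. Only S2 accepts. On a mismatch, fall back to the longest proper suffix that is still a prefix of `pq`.
With 3 states:
        p   q  
>  S0   S1  S0 
   S1   S1  S2 
 * S2   S1  S0 
(> = start, * = accepting)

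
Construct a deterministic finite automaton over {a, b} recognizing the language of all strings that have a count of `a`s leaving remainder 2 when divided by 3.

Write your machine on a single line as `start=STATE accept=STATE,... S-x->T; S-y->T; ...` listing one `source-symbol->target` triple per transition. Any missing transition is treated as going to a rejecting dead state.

start=q0; accept=q2; q0-a->q1; q0-b->q0; q1-a->q2; q1-b->q1; q2-a->q0; q2-b->q2

Keep the running count of `a`s modulo 3: each `a` advances along the cycle q0 → q1 → q2 → q0 while other symbols loop. Accept at q2.
With 3 states:
        a   b  
>  q0   q1  q0 
   q1   q2  q1 
 * q2   q0  q2 
(> = start, * = accepting)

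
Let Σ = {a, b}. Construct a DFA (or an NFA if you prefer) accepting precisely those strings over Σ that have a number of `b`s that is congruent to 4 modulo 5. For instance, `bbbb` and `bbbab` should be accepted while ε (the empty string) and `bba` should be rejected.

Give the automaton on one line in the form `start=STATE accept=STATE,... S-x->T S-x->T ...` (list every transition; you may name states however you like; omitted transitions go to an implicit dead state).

Keep the running count of `b`s modulo 5: each `b` advances along the cycle q0 → q1 → q2 → q3 → q4 → q0 while other symbols loop. Accept at q4.
A 5-state machine:
        a   b  
>  q0   q0  q1 
   q1   q1  q2 
   q2   q2  q3 
   q3   q3  q4 
 * q4   q4  q0 
(> = start, * = accepting)

start=q0 accept=q4 q0-a->q0 q0-b->q1 q1-a->q1 q1-b->q2 q2-a->q2 q2-b->q3 q3-a->q3 q3-b->q4 q4-a->q4 q4-b->q0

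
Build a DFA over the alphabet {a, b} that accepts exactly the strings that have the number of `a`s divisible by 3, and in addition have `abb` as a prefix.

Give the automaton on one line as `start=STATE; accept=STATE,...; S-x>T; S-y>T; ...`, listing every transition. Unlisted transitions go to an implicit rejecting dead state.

Handle the two conditions separately and then intersect. One (3 states) tracks the count of `a`s modulo 3; the other (5 states) tracks whether the input so far still matches the prefix `abb`. Each combined state is a pair, one component from each; accept when both components accept. After merging equivalent states the machine shrinks.
        a   b  
>  S0   S1  S2 
   S1   S2  S3 
   S2   S2  S2 
   S3   S2  S4 
   S4   S5  S4 
   S5   S6  S5 
 * S6   S4  S6 
(> = start, * = accepting)

start=S0; accept=S6; S0-a>S1; S0-b>S2; S1-a>S2; S1-b>S3; S2-a>S2; S2-b>S2; S3-a>S2; S3-b>S4; S4-a>S5; S4-b>S4; S5-a>S6; S5-b>S5; S6-a>S4; S6-b>S6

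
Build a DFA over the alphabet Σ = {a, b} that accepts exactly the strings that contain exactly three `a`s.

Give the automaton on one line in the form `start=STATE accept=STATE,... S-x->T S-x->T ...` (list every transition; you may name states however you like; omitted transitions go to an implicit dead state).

start=s0 accept=s3 s0-a->s1 s0-b->s0 s1-a->s2 s1-b->s1 s2-a->s3 s2-b->s2 s3-a->s4 s3-b->s3 s4-a->s4 s4-b->s4

Count `a`s, saturating at 4: states s0 through s3 mean 0 through 3 `a`s seen; s4 means more than 3. Each `a` increments (capped at s4); other symbols loop. Accept from {s3}.
A 5-state machine:
        a   b  
>  s0   s1  s0 
   s1   s2  s1 
   s2   s3  s2 
 * s3   s4  s3 
   s4   s4  s4 
(> = start, * = accepting)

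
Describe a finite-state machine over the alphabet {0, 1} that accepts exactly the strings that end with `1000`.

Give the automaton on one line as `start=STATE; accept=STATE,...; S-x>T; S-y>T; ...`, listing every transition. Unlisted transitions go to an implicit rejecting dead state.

Let each state record the length of the longest suffix of the input read so far that is also a prefix of `1000`. S1 means the last symbol is `1`; S2 means the last 2 symbols are `10`; S3 means the last 3 symbols are `100`; S4 means the last 4 symbols are `1000`. Accept only at S4, where the string currently ends in `1000`.
A 5-state machine:
        0   1  
>  S0   S0  S1 
   S1   S2  S1 
   S2   S3  S1 
   S3   S4  S1 
 * S4   S0  S1 
(> = start, * = accepting)

start=S0; accept=S4; S0-0>S0; S0-1>S1; S1-0>S2; S1-1>S1; S2-0>S3; S2-1>S1; S3-0>S4; S3-1>S1; S4-0>S0; S4-1>S1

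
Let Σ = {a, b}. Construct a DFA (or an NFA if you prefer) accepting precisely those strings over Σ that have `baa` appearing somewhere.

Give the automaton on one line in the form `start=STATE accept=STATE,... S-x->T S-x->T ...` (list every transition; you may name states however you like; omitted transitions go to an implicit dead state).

Track how much of `baa` has been matched so far: state q0 is no progress, q3 is the absorbing accept state reached once `baa` has occurred. Intermediate states record partial matches; on a mismatch, fall back to the longest reusable overlap.
With 4 states:
        a   b  
>  q0   q0  q1 
   q1   q2  q1 
   q2   q3  q1 
 * q3   q3  q3 
(> = start, * = accepting)

start=q0 accept=q3 q0-a->q0 q0-b->q1 q1-a->q2 q1-b->q1 q2-a->q3 q2-b->q1 q3-a->q3 q3-b->q3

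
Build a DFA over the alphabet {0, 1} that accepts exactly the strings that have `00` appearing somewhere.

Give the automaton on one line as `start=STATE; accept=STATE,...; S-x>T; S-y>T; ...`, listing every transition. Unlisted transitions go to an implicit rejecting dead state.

States q0..q1 record the length of the longest prefix of `00` that matches the current input suffix. Reaching q2 means `00` has been seen, and we stay there forever. Accept from q2.
3 states suffice.
        0   1  
>  q0   q1  q0 
   q1   q2  q0 
 * q2   q2  q2 
(> = start, * = accepting)

start=q0; accept=q2; q0-0>q1; q0-1>q0; q1-0>q2; q1-1>q0; q2-0>q2; q2-1>q2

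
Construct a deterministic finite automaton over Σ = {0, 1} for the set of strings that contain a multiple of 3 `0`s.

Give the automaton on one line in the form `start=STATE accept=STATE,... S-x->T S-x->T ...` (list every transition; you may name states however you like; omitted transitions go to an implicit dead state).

Keep the running count of `0`s modulo 3: each `0` advances along the cycle A → B → C → A while other symbols loop. Accept at A.
A 3-state machine:
       0  1 
>* A   B  A 
   B   C  B 
   C   A  C 
(> = start, * = accepting)

start=A accept=A A-0->B A-1->A B-0->C B-1->B C-0->A C-1->C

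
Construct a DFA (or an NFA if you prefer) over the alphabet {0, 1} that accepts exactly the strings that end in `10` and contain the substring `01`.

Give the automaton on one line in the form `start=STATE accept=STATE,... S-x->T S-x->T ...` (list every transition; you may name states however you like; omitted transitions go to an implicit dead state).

Handle the two conditions separately and then intersect. The first has 3 states tracking how much of the suffix `10` has currently been matched; the second has 3 states tracking whether and how much of `01` has been seen. A product state is a pair (one from each), accepting exactly when both do. Minimizing collapses redundant product states.
A 4-state machine:
        0   1  
>  s0   s1  s0 
   s1   s1  s2 
   s2   s3  s2 
 * s3   s1  s2 
(> = start, * = accepting)

start=s0 accept=s3 s0-0->s1 s0-1->s0 s1-0->s1 s1-1->s2 s2-0->s3 s2-1->s2 s3-0->s1 s3-1->s2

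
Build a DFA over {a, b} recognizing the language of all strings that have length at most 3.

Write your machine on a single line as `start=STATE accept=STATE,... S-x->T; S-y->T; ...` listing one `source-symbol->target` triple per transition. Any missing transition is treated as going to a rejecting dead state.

Count input length up to 4: every symbol moves from s0 toward s4, which means 'more than 3' and absorbs. Accept from {s0, s1, s2, s3}.
5 states suffice.
        a   b  
>* s0   s1  s1 
 * s1   s2  s2 
 * s2   s3  s3 
 * s3   s4  s4 
   s4   s4  s4 
(> = start, * = accepting)

start=s0; accept=s0,s1,s2,s3; s0-a->s1; s0-b->s1; s1-a->s2; s1-b->s2; s2-a->s3; s2-b->s3; s3-a->s4; s3-b->s4; s4-a->s4; s4-b->s4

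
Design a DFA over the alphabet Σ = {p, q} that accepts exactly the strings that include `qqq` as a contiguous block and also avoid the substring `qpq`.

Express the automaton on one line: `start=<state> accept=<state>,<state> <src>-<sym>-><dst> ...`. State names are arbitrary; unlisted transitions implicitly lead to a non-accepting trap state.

start=A accept=F,I,K A-p->A A-q->B B-p->C B-q->D C-p->A C-q->E D-p->C D-q->F E-p->G E-q->H F-p->I F-q->F G-p->G G-q->E H-p->G H-q->J I-p->K I-q->J J-p->J J-q->J K-p->K K-q->F

Handle the two conditions separately and then intersect. One (4 states) tracks whether and how much of `qqq` has been seen; the other (4 states) tracks partial matches of the forbidden pattern `qpq`. Each combined state is a pair, one component from each; accept when both components accept.
An 11-state machine:
       p  q 
>  A   A  B 
   B   C  D 
   C   A  E 
   D   C  F 
   E   G  H 
 * F   I  F 
   G   G  E 
   H   G  J 
 * I   K  J 
   J   J  J 
 * K   K  F 
(> = start, * = accepting)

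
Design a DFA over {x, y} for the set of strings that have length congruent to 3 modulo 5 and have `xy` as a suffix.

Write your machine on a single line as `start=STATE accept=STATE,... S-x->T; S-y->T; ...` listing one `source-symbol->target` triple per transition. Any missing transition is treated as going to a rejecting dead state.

Handle the two conditions separately and then intersect. The first has 5 states tracking the input length modulo 5; the second has 3 states tracking how much of the suffix `xy` has currently been matched. A product state is a pair (one from each), accepting exactly when both do.
15 states suffice.
          x    y  
>  S0     S1   S2 
   S1     S3   S4 
   S2     S3   S5 
   S3     S6   S7 
   S4     S6   S8 
   S5     S6   S8 
   S6     S9  S10 
 * S7     S9  S11 
   S8     S9  S11 
   S9    S12  S13 
   S10   S12   S0 
   S11   S12   S0 
   S12    S1  S14 
   S13    S1   S2 
   S14    S3   S5 
(> = start, * = accepting)

start=S0; accept=S7; S0-x->S1; S0-y->S2; S1-x->S3; S1-y->S4; S2-x->S3; S2-y->S5; S3-x->S6; S3-y->S7; S4-x->S6; S4-y->S8; S5-x->S6; S5-y->S8; S6-x->S9; S6-y->S10; S7-x->S9; S7-y->S11; S8-x->S9; S8-y->S11; S9-x->S12; S9-y->S13; S10-x->S12; S10-y->S0; S11-x->S12; S11-y->S0; S12-x->S1; S12-y->S14; S13-x->S1; S13-y->S2; S14-x->S3; S14-y->S5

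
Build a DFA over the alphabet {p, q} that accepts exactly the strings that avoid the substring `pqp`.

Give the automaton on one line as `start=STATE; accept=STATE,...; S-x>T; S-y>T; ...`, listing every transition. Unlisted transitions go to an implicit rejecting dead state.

This is the complement of 'contains `pqp`'. Use the same substring-matching states — A through D holding how much of `pqp` has just been matched — but flip the accepting set: everything except the trap D accepts.
       p  q 
>* A   B  A 
 * B   B  C 
 * C   D  A 
   D   D  D 
(> = start, * = accepting)

start=A; accept=A,B,C; A-p>B; A-q>A; B-p>B; B-q>C; C-p>D; C-q>A; D-p>D; D-q>D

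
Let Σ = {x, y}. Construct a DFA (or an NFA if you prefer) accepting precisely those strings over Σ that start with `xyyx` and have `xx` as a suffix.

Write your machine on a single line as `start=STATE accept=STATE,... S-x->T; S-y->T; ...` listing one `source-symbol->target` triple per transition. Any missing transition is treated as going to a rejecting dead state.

start=q0; accept=q6; q0-x->q1; q0-y->q2; q1-x->q2; q1-y->q3; q2-x->q2; q2-y->q2; q3-x->q2; q3-y->q4; q4-x->q5; q4-y->q2; q5-x->q6; q5-y->q7; q6-x->q6; q6-y->q7; q7-x->q5; q7-y->q7

Build one automaton per condition and run them in lockstep. The first has 6 states tracking whether the input so far still matches the prefix `xyyx`; the second has 3 states tracking how much of the suffix `xx` has currently been matched. A product state is a pair (one from each), accepting exactly when both do. Minimizing collapses redundant product states.
        x   y  
>  q0   q1  q2 
   q1   q2  q3 
   q2   q2  q2 
   q3   q2  q4 
   q4   q5  q2 
   q5   q6  q7 
 * q6   q6  q7 
   q7   q5  q7 
(> = start, * = accepting)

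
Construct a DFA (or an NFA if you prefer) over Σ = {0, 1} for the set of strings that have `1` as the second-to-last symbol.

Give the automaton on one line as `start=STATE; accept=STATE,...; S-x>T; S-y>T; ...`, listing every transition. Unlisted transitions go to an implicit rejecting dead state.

start=A; accept=F,G; A-0>B; A-1>C; B-0>D; B-1>E; C-0>F; C-1>G; D-0>D; D-1>E; E-0>F; E-1>G; F-0>D; F-1>E; G-0>F; G-1>G

A DFA must remember the last 2 symbols (since which symbol is second-to-last isn't known until the input ends). Use one state per possible window of the last ≤2 symbols; accept from those whose window starts with `1`.
       0  1 
>  A   B  C 
   B   D  E 
   C   F  G 
   D   D  E 
   E   F  G 
 * F   D  E 
 * G   F  G 
(> = start, * = accepting)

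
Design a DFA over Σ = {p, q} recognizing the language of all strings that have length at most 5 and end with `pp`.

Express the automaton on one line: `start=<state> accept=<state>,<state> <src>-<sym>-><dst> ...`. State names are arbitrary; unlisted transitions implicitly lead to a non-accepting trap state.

Run two small machines in parallel and take their product. The first has 7 states tracking the input length, saturating at 6; the second has 3 states tracking how much of the suffix `pp` has currently been matched. A product state is a pair (one from each), accepting exactly when both do. Equivalent product states are then merged.
With 13 states:
       p  q 
>  A   B  C 
   B   D  E 
   C   F  E 
 * D   G  H 
   E   I  H 
   F   G  H 
 * G   J  K 
   H   L  K 
   I   J  K 
 * J   M  K 
   K   K  K 
   L   M  K 
 * M   K  K 
(> = start, * = accepting)

start=A accept=D,G,J,M A-p->B A-q->C B-p->D B-q->E C-p->F C-q->E D-p->G D-q->H E-p->I E-q->H F-p->G F-q->H G-p->J G-q->K H-p->L H-q->K I-p->J I-q->K J-p->M J-q->K K-p->K K-q->K L-p->M L-q->K M-p->K M-q->K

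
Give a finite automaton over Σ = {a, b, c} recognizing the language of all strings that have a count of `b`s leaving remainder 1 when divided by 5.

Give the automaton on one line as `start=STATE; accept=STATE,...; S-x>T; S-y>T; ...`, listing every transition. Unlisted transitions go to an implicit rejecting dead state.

start=S0; accept=S1; S0-a>S0; S0-b>S1; S0-c>S0; S1-a>S1; S1-b>S2; S1-c>S1; S2-a>S2; S2-b>S3; S2-c>S2; S3-a>S3; S3-b>S4; S3-c>S3; S4-a>S4; S4-b>S0; S4-c>S4

The only thing that matters is how many `b`s have appeared, reduced mod 5. Use one state per residue: S0 for 0, …, S4 for 4. Reading `b` moves to the next residue; anything else stays put. S1 is accepting.
5 states suffice.
        a   b   c  
>  S0   S0  S1  S0 
 * S1   S1  S2  S1 
   S2   S2  S3  S2 
   S3   S3  S4  S3 
   S4   S4  S0  S4 
(> = start, * = accepting)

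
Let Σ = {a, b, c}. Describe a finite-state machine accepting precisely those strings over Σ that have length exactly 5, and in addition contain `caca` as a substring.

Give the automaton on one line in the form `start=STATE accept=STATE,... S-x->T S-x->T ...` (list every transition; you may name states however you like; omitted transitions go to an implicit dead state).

start=S0 accept=S10 S0-a->S1 S0-b->S1 S0-c->S2 S1-a->S3 S1-b->S3 S1-c->S4 S2-a->S5 S2-b->S3 S2-c->S4 S3-a->S3 S3-b->S3 S3-c->S3 S4-a->S6 S4-b->S3 S4-c->S3 S5-a->S3 S5-b->S3 S5-c->S7 S6-a->S3 S6-b->S3 S6-c->S8 S7-a->S9 S7-b->S3 S7-c->S3 S8-a->S10 S8-b->S3 S8-c->S3 S9-a->S10 S9-b->S10 S9-c->S10 S10-a->S3 S10-b->S3 S10-c->S3

Build one automaton per condition and run them in lockstep. The first has 7 states tracking the input length, saturating at 6; the second has 5 states tracking whether and how much of `caca` has been seen. A product state is a pair (one from each), accepting exactly when both do. After merging equivalent states the machine shrinks.
11 states suffice.
          a    b    c  
>  S0     S1   S1   S2 
   S1     S3   S3   S4 
   S2     S5   S3   S4 
   S3     S3   S3   S3 
   S4     S6   S3   S3 
   S5     S3   S3   S7 
   S6     S3   S3   S8 
   S7     S9   S3   S3 
   S8    S10   S3   S3 
   S9    S10  S10  S10 
 * S10    S3   S3   S3 
(> = start, * = accepting)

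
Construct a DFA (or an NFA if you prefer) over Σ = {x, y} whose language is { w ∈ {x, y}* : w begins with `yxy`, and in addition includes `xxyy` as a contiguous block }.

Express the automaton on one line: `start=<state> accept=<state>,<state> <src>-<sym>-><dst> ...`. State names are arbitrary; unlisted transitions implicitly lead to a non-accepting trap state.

start=q0 accept=q12 q0-x->q1 q0-y->q2 q1-x->q3 q1-y->q4 q2-x->q5 q2-y->q4 q3-x->q3 q3-y->q6 q4-x->q1 q4-y->q4 q5-x->q3 q5-y->q7 q6-x->q1 q6-y->q8 q7-x->q9 q7-y->q7 q8-x->q8 q8-y->q8 q9-x->q10 q9-y->q7 q10-x->q10 q10-y->q11 q11-x->q9 q11-y->q12 q12-x->q12 q12-y->q12

Run two small machines in parallel and take their product. The first has 5 states tracking whether the input so far still matches the prefix `yxy`; the second has 5 states tracking whether and how much of `xxyy` has been seen. A product state is a pair (one from each), accepting exactly when both do.
          x    y  
>  q0     q1   q2 
   q1     q3   q4 
   q2     q5   q4 
   q3     q3   q6 
   q4     q1   q4 
   q5     q3   q7 
   q6     q1   q8 
   q7     q9   q7 
   q8     q8   q8 
   q9    q10   q7 
   q10   q10  q11 
   q11    q9  q12 
 * q12   q12  q12 
(> = start, * = accepting)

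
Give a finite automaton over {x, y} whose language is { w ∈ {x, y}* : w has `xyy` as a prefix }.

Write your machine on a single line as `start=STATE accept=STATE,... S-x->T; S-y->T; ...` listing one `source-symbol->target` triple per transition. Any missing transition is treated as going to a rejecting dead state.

start=q0; accept=q3; q0-x->q1; q0-y->q4; q1-x->q4; q1-y->q2; q2-x->q4; q2-y->q3; q3-x->q3; q3-y->q3; q4-x->q4; q4-y->q4

Check the first 3 symbols one by one: q0 through q2 record how many have matched `xyy` so far; any wrong symbol goes to the dead state q4. After all 3 match we enter the accepting sink q3.
With 5 states:
        x   y  
>  q0   q1  q4 
   q1   q4  q2 
   q2   q4  q3 
 * q3   q3  q3 
   q4   q4  q4 
(> = start, * = accepting)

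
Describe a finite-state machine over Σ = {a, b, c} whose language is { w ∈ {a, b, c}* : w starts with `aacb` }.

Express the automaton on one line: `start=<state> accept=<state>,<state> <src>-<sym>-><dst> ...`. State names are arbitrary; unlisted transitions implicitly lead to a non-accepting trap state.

Walk along `aacb` while the input agrees: from q0 take `a` to q1, and so on. Any deviation drops to the rejecting sink q5. Once q4 is reached the prefix is confirmed and every continuation is accepted.
6 states suffice.
        a   b   c  
>  q0   q1  q5  q5 
   q1   q2  q5  q5 
   q2   q5  q5  q3 
   q3   q5  q4  q5 
 * q4   q4  q4  q4 
   q5   q5  q5  q5 
(> = start, * = accepting)

start=q0 accept=q4 q0-a->q1 q0-b->q5 q0-c->q5 q1-a->q2 q1-b->q5 q1-c->q5 q2-a->q5 q2-b->q5 q2-c->q3 q3-a->q5 q3-b->q4 q3-c->q5 q4-a->q4 q4-b->q4 q4-c->q4 q5-a->q5 q5-b->q5 q5-c->q5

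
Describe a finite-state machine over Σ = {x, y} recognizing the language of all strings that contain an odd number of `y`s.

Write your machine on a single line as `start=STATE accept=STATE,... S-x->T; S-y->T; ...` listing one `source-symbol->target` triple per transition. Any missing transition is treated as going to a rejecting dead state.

start=q0; accept=q1; q0-x->q0; q0-y->q1; q1-x->q1; q1-y->q0

The only thing that matters is how many `y`s have appeared, reduced mod 2. Use one state per residue: q0 for 0, …, q1 for 1. Reading `y` moves to the next residue; anything else stays put. q1 is accepting.
        x   y  
>  q0   q0  q1 
 * q1   q1  q0 
(> = start, * = accepting)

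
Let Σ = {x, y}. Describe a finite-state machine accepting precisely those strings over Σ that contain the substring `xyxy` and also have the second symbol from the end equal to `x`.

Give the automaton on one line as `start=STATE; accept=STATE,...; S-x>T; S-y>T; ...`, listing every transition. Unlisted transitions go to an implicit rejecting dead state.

start=s0; accept=s4,s7; s0-x>s1; s0-y>s0; s1-x>s1; s1-y>s2; s2-x>s3; s2-y>s0; s3-x>s1; s3-y>s4; s4-x>s5; s4-y>s6; s5-x>s7; s5-y>s4; s6-x>s5; s6-y>s6; s7-x>s7; s7-y>s4

Build one automaton per condition and run them in lockstep. One (5 states) tracks whether and how much of `xyxy` has been seen; the other (7 states) tracks the last 2 symbols read. Each combined state is a pair, one component from each; accept when both components accept. Equivalent product states are then merged.
        x   y  
>  s0   s1  s0 
   s1   s1  s2 
   s2   s3  s0 
   s3   s1  s4 
 * s4   s5  s6 
   s5   s7  s4 
   s6   s5  s6 
 * s7   s7  s4 
(> = start, * = accepting)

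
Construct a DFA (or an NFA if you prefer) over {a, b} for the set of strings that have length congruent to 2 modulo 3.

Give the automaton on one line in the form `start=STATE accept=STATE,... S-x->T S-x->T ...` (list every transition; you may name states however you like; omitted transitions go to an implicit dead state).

start=q0 accept=q2 q0-a->q1 q0-b->q1 q1-a->q2 q1-b->q2 q2-a->q0 q2-b->q0

Only the length mod 3 matters, so use a 3-cycle: from any state, every input symbol moves to the next state, wrapping q2 back to q0. Mark q2 accepting.
        a   b  
>  q0   q1  q1 
   q1   q2  q2 
 * q2   q0  q0 
(> = start, * = accepting)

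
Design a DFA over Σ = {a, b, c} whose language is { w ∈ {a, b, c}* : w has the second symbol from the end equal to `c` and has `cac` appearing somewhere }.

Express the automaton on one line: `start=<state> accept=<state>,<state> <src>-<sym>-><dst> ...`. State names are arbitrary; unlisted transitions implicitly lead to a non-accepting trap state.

start=s0 accept=s4,s5 s0-a->s0 s0-b->s0 s0-c->s1 s1-a->s2 s1-b->s0 s1-c->s1 s2-a->s0 s2-b->s0 s2-c->s3 s3-a->s4 s3-b->s4 s3-c->s5 s4-a->s6 s4-b->s6 s4-c->s3 s5-a->s4 s5-b->s4 s5-c->s5 s6-a->s6 s6-b->s6 s6-c->s3

Run two small machines in parallel and take their product. One (13 states) tracks the last 2 symbols read; the other (4 states) tracks whether and how much of `cac` has been seen. Each combined state is a pair, one component from each; accept when both components accept. Minimizing collapses redundant product states.
A 7-state machine:
        a   b   c  
>  s0   s0  s0  s1 
   s1   s2  s0  s1 
   s2   s0  s0  s3 
   s3   s4  s4  s5 
 * s4   s6  s6  s3 
 * s5   s4  s4  s5 
   s6   s6  s6  s3 
(> = start, * = accepting)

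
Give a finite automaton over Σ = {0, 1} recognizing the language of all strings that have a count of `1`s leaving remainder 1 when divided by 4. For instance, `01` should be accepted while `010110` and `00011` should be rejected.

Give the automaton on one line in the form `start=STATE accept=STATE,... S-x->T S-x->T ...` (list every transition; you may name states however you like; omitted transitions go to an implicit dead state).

The only thing that matters is how many `1`s have appeared, reduced mod 4. Use one state per residue: s0 for 0, …, s3 for 3. Reading `1` moves to the next residue; anything else stays put. s1 is accepting.
A 4-state machine:
        0   1  
>  s0   s0  s1 
 * s1   s1  s2 
   s2   s2  s3 
   s3   s3  s0 
(> = start, * = accepting)

start=s0 accept=s1 s0-0->s0 s0-1->s1 s1-0->s1 s1-1->s2 s2-0->s2 s2-1->s3 s3-0->s3 s3-1->s0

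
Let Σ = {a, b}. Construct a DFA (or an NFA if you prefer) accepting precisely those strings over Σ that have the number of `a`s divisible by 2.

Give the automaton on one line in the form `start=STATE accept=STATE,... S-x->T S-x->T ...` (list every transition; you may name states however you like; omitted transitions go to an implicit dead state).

start=q0 accept=q0 q0-a->q1 q0-b->q0 q1-a->q0 q1-b->q1

The only thing that matters is how many `a`s have appeared, reduced mod 2. Use one state per residue: q0 for 0, …, q1 for 1. Reading `a` moves to the next residue; anything else stays put. q0 is accepting.
A 2-state machine:
        a   b  
>* q0   q1  q0 
   q1   q0  q1 
(> = start, * = accepting)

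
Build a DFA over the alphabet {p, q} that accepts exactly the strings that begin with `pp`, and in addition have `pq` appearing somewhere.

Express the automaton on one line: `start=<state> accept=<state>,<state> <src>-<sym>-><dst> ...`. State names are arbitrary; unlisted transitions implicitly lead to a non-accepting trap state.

Build one automaton per condition and run them in lockstep. The first has 4 states tracking whether the input so far still matches the prefix `pp`; the second has 3 states tracking whether and how much of `pq` has been seen. A product state is a pair (one from each), accepting exactly when both do.
7 states suffice.
        p   q  
>  s0   s1  s2 
   s1   s3  s4 
   s2   s5  s2 
   s3   s3  s6 
   s4   s4  s4 
   s5   s5  s4 
 * s6   s6  s6 
(> = start, * = accepting)

start=s0 accept=s6 s0-p->s1 s0-q->s2 s1-p->s3 s1-q->s4 s2-p->s5 s2-q->s2 s3-p->s3 s3-q->s6 s4-p->s4 s4-q->s4 s5-p->s5 s5-q->s4 s6-p->s6 s6-q->s6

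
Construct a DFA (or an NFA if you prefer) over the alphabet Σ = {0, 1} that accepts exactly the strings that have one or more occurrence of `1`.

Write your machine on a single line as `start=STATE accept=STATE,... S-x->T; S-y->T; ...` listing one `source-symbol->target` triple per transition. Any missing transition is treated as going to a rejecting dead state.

start=q0; accept=q1,q2; q0-0->q0; q0-1->q1; q1-0->q1; q1-1->q2; q2-0->q2; q2-1->q2

Only the number of `1`s matters, and only up to 2. Make a chain q0 → q1 → q2 advanced by each `1` (with q2 absorbing); every other symbol self-loops. The accepting set is {q1, q2}.
With 3 states:
        0   1  
>  q0   q0  q1 
 * q1   q1  q2 
 * q2   q2  q2 
(> = start, * = accepting)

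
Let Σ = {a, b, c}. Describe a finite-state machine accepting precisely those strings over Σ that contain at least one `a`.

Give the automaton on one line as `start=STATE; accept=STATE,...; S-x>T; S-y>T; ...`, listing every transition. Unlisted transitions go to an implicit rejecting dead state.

start=s0; accept=s1,s2; s0-a>s1; s0-b>s0; s0-c>s0; s1-a>s2; s1-b>s1; s1-c>s1; s2-a>s2; s2-b>s2; s2-c>s2

Only the number of `a`s matters, and only up to 2. Make a chain s0 → s1 → s2 advanced by each `a` (with s2 absorbing); every other symbol self-loops. The accepting set is {s1, s2}.
        a   b   c  
>  s0   s1  s0  s0 
 * s1   s2  s1  s1 
 * s2   s2  s2  s2 
(> = start, * = accepting)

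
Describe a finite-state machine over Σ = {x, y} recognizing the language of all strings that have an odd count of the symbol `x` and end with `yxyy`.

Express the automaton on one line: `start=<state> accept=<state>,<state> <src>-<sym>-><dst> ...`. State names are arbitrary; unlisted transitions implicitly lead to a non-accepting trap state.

Handle the two conditions separately and then intersect. One (2 states) tracks the count of `x`s modulo 2; the other (5 states) tracks how much of the suffix `yxyy` has currently been matched. Each combined state is a pair, one component from each; accept when both components accept.
10 states suffice.
       x  y 
>  A   B  C 
   B   A  D 
   C   E  C 
   D   F  D 
   E   A  G 
   F   B  H 
   G   F  I 
   H   E  J 
 * I   F  D 
   J   E  C 
(> = start, * = accepting)

start=A accept=I A-x->B A-y->C B-x->A B-y->D C-x->E C-y->C D-x->F D-y->D E-x->A E-y->G F-x->B F-y->H G-x->F G-y->I H-x->E H-y->J I-x->F I-y->D J-x->E J-y->C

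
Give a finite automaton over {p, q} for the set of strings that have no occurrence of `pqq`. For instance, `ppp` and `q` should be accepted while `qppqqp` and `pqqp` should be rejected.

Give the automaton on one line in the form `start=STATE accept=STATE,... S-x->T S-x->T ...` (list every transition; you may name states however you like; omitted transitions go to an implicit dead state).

start=A accept=A,B,C A-p->B A-q->A B-p->B B-q->C C-p->B C-q->D D-p->D D-q->D

Track partial matches of the forbidden pattern `pqq`. State D is a dead state reached once `pqq` has occurred; every other state accepts. A means no part of `pqq` is currently matched.
With 4 states:
       p  q 
>* A   B  A 
 * B   B  C 
 * C   B  D 
   D   D  D 
(> = start, * = accepting)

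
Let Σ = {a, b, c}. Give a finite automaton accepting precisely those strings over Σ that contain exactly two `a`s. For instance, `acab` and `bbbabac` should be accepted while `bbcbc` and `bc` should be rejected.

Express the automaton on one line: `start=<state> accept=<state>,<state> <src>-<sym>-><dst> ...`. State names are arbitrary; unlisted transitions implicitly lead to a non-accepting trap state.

start=q0 accept=q2 q0-a->q1 q0-b->q0 q0-c->q0 q1-a->q2 q1-b->q1 q1-c->q1 q2-a->q3 q2-b->q2 q2-c->q2 q3-a->q3 q3-b->q3 q3-c->q3

Only the number of `a`s matters, and only up to 3. Make a chain q0 → q1 → q2 → q3 advanced by each `a` (with q3 absorbing); every other symbol self-loops. The accepting set is {q2}.
4 states suffice.
        a   b   c  
>  q0   q1  q0  q0 
   q1   q2  q1  q1 
 * q2   q3  q2  q2 
   q3   q3  q3  q3 
(> = start, * = accepting)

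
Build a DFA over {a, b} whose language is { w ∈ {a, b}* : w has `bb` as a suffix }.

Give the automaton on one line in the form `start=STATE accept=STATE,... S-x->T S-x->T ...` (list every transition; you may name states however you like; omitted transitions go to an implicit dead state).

start=S0 accept=S2 S0-a->S0 S0-b->S1 S1-a->S0 S1-b->S2 S2-a->S0 S2-b->S2

Remember how much of `bb` the current input suffix matches. State S0 means no match yet; S1 means the last symbol is `b`; S2 means the last 2 symbols are `bb`. Only S2 accepts. On a mismatch, fall back to the longest proper suffix that is still a prefix of `bb`.
With 3 states:
        a   b  
>  S0   S0  S1 
   S1   S0  S2 
 * S2   S0  S2 
(> = start, * = accepting)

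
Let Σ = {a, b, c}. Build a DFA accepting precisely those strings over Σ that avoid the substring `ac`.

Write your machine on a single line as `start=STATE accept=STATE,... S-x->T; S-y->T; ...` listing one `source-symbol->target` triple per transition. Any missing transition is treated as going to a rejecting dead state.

This is the complement of 'contains `ac`'. Use the same substring-matching states — q0 through q2 holding how much of `ac` has just been matched — but flip the accepting set: everything except the trap q2 accepts.
        a   b   c  
>* q0   q1  q0  q0 
 * q1   q1  q0  q2 
   q2   q2  q2  q2 
(> = start, * = accepting)

start=q0; accept=q0,q1; q0-a->q1; q0-b->q0; q0-c->q0; q1-a->q1; q1-b->q0; q1-c->q2; q2-a->q2; q2-b->q2; q2-c->q2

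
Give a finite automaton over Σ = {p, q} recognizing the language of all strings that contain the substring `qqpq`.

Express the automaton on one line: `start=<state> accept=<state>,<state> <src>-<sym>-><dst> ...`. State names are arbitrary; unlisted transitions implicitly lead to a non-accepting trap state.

start=A accept=E A-p->A A-q->B B-p->A B-q->C C-p->D C-q->C D-p->A D-q->E E-p->E E-q->E

Track how much of `qqpq` has been matched so far: state A is no progress, E is the absorbing accept state reached once `qqpq` has occurred. Intermediate states record partial matches; on a mismatch, fall back to the longest reusable overlap.
5 states suffice.
       p  q 
>  A   A  B 
   B   A  C 
   C   D  C 
   D   A  E 
 * E   E  E 
(> = start, * = accepting)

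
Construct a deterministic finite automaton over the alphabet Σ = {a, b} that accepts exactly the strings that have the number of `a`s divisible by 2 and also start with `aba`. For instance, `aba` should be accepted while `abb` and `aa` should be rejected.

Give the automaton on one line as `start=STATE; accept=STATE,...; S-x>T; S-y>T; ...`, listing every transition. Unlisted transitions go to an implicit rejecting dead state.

start=q0; accept=q5; q0-a>q1; q0-b>q2; q1-a>q2; q1-b>q3; q2-a>q4; q2-b>q2; q3-a>q5; q3-b>q4; q4-a>q2; q4-b>q4; q5-a>q6; q5-b>q5; q6-a>q5; q6-b>q6

Run two small machines in parallel and take their product. The first has 2 states tracking the count of `a`s modulo 2; the second has 5 states tracking whether the input so far still matches the prefix `aba`. A product state is a pair (one from each), accepting exactly when both do.
A 7-state machine:
        a   b  
>  q0   q1  q2 
   q1   q2  q3 
   q2   q4  q2 
   q3   q5  q4 
   q4   q2  q4 
 * q5   q6  q5 
   q6   q5  q6 
(> = start, * = accepting)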